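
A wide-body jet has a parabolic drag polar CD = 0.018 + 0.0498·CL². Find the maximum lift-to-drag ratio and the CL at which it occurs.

(L/D)max = 16.7, at CL = 0.601

For CD = CD0 + K·CL², (L/D)max occurs at CL* = √(CD0/K) and equals 1/(2√(K·CD0)).
(L/D)max = 1/(2√(0.0498 × 0.018)) = 1/(2 × 0.02994) = 16.7
CL* = √(0.018/0.0498) = 0.601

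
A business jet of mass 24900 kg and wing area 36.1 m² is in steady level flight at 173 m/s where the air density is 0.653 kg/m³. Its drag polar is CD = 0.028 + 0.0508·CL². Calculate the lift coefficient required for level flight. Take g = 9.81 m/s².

CL = 0.692

In steady level flight, lift balances weight: W = mg = 24900 × 9.81 = 2.4427×10^5 N.
Dynamic pressure q = 0.5 × 0.653 × 173² = 9772 Pa.
Required CL = L/(qS) = 2.4427×10^5/(9772·36.1) = 0.6924.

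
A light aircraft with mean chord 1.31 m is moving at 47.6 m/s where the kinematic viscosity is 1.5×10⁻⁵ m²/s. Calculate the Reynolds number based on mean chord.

Re = 4.16×10^6

Re = v·c/ν = 47.6 × 1.31 / (1.5×10⁻⁵) = 4.16×10^6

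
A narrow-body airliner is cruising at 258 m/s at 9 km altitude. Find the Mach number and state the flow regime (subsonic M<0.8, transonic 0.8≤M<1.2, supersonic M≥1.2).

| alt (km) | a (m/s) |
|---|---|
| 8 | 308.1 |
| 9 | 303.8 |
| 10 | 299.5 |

At 9 km, from the table: a = 303.8 m/s.
M = v/a = 258 / 303.8 = 0.849
M = 0.849 → transonic.

M = 0.849 (transonic)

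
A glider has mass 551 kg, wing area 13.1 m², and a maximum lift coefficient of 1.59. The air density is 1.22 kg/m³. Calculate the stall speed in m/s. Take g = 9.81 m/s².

V_stall = 20.6 m/s

At stall, lift equals weight: L = W = m·g = 551 × 9.81 = 5405 N.
V_stall = √(2W/(ρ·S·CL,max)) = √(2 × 5405 / (1.22 × 13.1 × 1.59))
V_stall = √425.4 = 20.6 m/s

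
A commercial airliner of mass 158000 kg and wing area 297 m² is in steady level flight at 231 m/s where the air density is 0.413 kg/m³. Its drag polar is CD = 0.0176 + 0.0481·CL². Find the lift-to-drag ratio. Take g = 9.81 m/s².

Weight W = mg = 158000 × 9.81 = 1.55×10^6 N; in level flight L = W.
Dynamic pressure q = 0.5 × 0.413 × 231² = 11020 Pa.
CL = W/(q·S) = 1.55×10^6 / (11020 × 297) = 0.4736.
CD = 0.0176 + 0.0481 × 0.4736² = 0.02839.
L/D = CL/CD = 0.4736 / 0.02839 = 16.7

L/D = 16.7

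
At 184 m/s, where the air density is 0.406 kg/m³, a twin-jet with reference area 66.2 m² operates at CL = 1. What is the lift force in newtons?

L = ½ρv²S·CL = ½ × 0.406 × 184² × 66.2 × 1 = 4.55×10^5 N ≈ 455 kN

L = 4.55×10^5 N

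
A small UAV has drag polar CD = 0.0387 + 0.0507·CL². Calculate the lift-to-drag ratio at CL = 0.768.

CD = 0.0387 + 0.0507 × 0.768² = 0.0686
L/D = CL/CD = 0.768 / 0.0686 = 11.2

L/D = 11.2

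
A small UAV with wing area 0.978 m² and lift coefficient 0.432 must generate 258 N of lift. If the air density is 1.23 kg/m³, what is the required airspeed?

L = ½ρv²S·CL ⇒ v = √(2L/(ρ·S·CL))
v = √(2 × 258 / (1.23 × 0.978 × 0.432)) = √992.9 = 31.5 m/s

v = 31.5 m/s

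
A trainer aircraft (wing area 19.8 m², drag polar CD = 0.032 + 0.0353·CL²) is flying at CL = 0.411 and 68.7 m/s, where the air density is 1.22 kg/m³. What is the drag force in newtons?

CD = 0.032 + 0.0353 × 0.411² = 0.03796
D = ½ρv²S·CD = ½ × 1.22 × 68.7² × 19.8 × 0.03796 = 2160 N

D = 2160 N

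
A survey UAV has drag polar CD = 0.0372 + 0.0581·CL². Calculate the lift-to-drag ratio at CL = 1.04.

L/D = 10.4

CD = 0.0372 + 0.0581 × 1.04² = 0.1
L/D = CL/CD = 1.04 / 0.1 = 10.4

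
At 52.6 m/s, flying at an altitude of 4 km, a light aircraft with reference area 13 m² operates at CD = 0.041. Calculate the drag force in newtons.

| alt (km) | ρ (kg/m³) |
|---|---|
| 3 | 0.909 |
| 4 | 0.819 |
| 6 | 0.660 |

At 4 km, from the table: ρ = 0.819 kg/m³.
Dynamic pressure q = ½ρv² = ½ × 0.819 × 52.6² = 1133 Pa.
D = q·S·CD = 1133 × 13 × 0.041 = 604 N

D = 604 N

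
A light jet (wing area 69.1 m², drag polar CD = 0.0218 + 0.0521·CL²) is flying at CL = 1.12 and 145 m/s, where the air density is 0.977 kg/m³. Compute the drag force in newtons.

CD = 0.0218 + 0.0521 × 1.12² = 0.08715
D = ½ρv²S·CD = ½ × 0.977 × 145² × 69.1 × 0.08715 = 61900 N

D = 61900 N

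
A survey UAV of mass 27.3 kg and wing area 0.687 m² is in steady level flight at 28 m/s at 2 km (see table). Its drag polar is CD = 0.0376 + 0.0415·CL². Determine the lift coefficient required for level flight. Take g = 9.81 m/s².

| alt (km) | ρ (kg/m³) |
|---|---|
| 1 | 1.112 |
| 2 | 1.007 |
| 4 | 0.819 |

At 2 km, from the table: ρ = 1.007 kg/m³.
Weight W = mg = 27.3 × 9.81 = 267.81 N; in level flight L = W.
Dynamic pressure q = 0.5 × 1.007 × 28² = 394.7 Pa.
CL = W/(q·S) = 267.81 / (394.7 × 0.687) = 0.9876.

CL = 0.988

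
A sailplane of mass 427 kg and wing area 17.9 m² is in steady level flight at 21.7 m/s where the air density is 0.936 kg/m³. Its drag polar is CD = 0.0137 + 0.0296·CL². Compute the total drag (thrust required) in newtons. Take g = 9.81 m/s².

D = 186 N

Weight W = mg = 427 × 9.81 = 4188.9 N; in level flight L = W.
q = ½ρv² = ½ × 0.936 × 21.7² = 220.4 Pa.
Required CL = L/(qS) = 4188.9/(220.4·17.9) = 1.062.
CD = 0.0137 + 0.0296 × 1.062² = 0.04708.
D = q·S·CD = 220.4 × 17.9 × 0.04708 = 185.7 N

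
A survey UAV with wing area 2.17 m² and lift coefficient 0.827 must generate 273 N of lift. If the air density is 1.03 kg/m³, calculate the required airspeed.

L = ½ρv²S·CL ⇒ v = √(2L/(ρ·S·CL))
v = √(2 × 273 / (1.03 × 2.17 × 0.827)) = √295.4 = 17.2 m/s

v = 17.2 m/s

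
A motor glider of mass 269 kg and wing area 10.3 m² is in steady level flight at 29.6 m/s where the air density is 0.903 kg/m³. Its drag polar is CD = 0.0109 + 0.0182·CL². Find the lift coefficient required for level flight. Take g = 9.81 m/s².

CL = 0.648

Level flight ⇒ L = W = m·g = 269 × 9.81 = 2638.9 N.
Dynamic pressure q = 0.5 × 0.903 × 29.6² = 395.6 Pa.
Required CL = L/(qS) = 2638.9/(395.6·10.3) = 0.6477.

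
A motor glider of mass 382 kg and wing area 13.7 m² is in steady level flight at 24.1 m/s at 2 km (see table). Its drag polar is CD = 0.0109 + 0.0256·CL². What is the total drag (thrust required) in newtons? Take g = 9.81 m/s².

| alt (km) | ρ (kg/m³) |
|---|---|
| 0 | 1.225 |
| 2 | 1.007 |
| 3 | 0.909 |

At 2 km, from the table: ρ = 1.007 kg/m³.
Weight W = mg = 382 × 9.81 = 3747.4 N; in level flight L = W.
Dynamic pressure q = 0.5 × 1.007 × 24.1² = 292.4 Pa.
CL = W/(q·S) = 3747.4 / (292.4 × 13.7) = 0.9354.
CD = 0.0109 + 0.0256 × 0.9354² = 0.0333.
D = q·S·CD = 292.4 × 13.7 × 0.0333 = 133.4 N

D = 133 N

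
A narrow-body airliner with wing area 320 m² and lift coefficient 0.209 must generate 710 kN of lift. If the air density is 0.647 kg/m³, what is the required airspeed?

L = ½ρv²S·CL ⇒ v = √(2L/(ρ·S·CL))
v = √(2 × 7.1×10^5 / (0.647 × 320 × 0.209)) = √32820 = 181 m/s

v = 181 m/s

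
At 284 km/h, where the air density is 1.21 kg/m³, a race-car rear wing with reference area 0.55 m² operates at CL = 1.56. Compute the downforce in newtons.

Convert speed: v = 284 km/h ÷ 3.6 = 78.89 m/s.
Dynamic pressure q = ½ρv² = ½ × 1.21 × 78.89² = 3765 Pa.
L = q·S·CL = 3765 × 0.55 × 1.56 = 3230 N

L = 3230 N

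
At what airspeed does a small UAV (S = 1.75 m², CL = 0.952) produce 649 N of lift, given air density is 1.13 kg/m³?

v = 26.3 m/s

L = ½ρv²S·CL ⇒ v = √(2L/(ρ·S·CL))
v = √(2 × 649 / (1.13 × 1.75 × 0.952)) = √689.5 = 26.3 m/s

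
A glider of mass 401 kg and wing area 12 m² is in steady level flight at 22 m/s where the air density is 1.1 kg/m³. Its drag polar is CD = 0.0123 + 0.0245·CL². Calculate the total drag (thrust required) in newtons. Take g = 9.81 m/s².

Level flight ⇒ L = W = m·g = 401 × 9.81 = 3933.8 N.
Dynamic pressure q = 0.5 × 1.1 × 22² = 266.2 Pa.
Required CL = L/(qS) = 3933.8/(266.2·12) = 1.231.
CD = 0.0123 + 0.0245 × 1.231² = 0.04945.
D = q·S·CD = 266.2 × 12 × 0.04945 = 158 N

D = 158 N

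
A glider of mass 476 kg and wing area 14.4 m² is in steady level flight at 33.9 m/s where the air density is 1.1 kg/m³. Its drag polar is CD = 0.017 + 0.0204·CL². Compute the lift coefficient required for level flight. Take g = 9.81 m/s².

Weight W = mg = 476 × 9.81 = 4669.6 N; in level flight L = W.
q = ½ρv² = ½ × 1.1 × 33.9² = 632.1 Pa.
CL = W/(q·S) = 4669.6 / (632.1 × 14.4) = 0.513.

CL = 0.513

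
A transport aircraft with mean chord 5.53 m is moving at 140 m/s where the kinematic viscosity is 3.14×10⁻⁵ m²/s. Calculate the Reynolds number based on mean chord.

Re = 2.47×10^7

Re = v·c/ν = 140 × 5.53 / (3.14×10⁻⁵) = 2.47×10^7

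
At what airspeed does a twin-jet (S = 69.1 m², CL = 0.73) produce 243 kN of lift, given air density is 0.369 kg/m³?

L = ½ρv²S·CL ⇒ v = √(2L/(ρ·S·CL))
v = √(2 × 2.43×10^5 / (0.369 × 69.1 × 0.73)) = √26110 = 162 m/s

v = 162 m/s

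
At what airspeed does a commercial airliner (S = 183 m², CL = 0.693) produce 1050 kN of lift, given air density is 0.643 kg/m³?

L = ½ρv²S·CL ⇒ v = √(2L/(ρ·S·CL))
v = √(2 × 1.05×10^6 / (0.643 × 183 × 0.693)) = √25750 = 160 m/s

v = 160 m/s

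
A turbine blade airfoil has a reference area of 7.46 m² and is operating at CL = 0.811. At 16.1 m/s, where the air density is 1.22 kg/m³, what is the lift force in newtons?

L = 957 N

L = ½ρv²S·CL = ½ × 1.22 × 16.1² × 7.46 × 0.811 = 957 N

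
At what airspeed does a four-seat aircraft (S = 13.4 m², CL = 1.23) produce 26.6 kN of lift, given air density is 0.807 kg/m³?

L = ½ρv²S·CL ⇒ v = √(2L/(ρ·S·CL))
v = √(2 × 26600 / (0.807 × 13.4 × 1.23)) = √4000 = 63.2 m/s

v = 63.2 m/s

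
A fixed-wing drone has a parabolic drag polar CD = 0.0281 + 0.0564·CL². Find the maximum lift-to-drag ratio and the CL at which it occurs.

For CD = CD0 + K·CL², (L/D)max occurs at CL* = √(CD0/K) and equals 1/(2√(K·CD0)).
(L/D)max = 1/(2√(0.0564 × 0.0281)) = 1/(2 × 0.03981) = 12.6
CL* = √(0.0281/0.0564) = 0.706

(L/D)max = 12.6, at CL = 0.706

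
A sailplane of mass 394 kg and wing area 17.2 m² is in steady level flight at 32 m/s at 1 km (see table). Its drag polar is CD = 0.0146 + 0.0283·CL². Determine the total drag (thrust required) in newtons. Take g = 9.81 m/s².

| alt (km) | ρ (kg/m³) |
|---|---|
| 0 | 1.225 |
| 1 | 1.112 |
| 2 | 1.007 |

D = 186 N

At 1 km, from the table: ρ = 1.112 kg/m³.
Weight W = mg = 394 × 9.81 = 3865.1 N; in level flight L = W.
Dynamic pressure q = 0.5 × 1.112 × 32² = 569.3 Pa.
Required CL = L/(qS) = 3865.1/(569.3·17.2) = 0.3947.
CD = 0.0146 + 0.0283 × 0.3947² = 0.01901.
D = q·S·CD = 569.3 × 17.2 × 0.01901 = 186.1 N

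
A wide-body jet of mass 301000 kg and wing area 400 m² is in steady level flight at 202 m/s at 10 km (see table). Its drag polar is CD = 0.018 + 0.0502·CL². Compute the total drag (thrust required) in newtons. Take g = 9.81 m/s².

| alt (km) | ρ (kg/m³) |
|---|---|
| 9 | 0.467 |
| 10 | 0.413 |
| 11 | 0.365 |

D = 1.91×10^5 N

At 10 km, from the table: ρ = 0.413 kg/m³.
Level flight ⇒ L = W = m·g = 301000 × 9.81 = 2.9528×10^6 N.
Dynamic pressure q = 0.5 × 0.413 × 202² = 8426 Pa.
CL = 2W/(ρv²S) = 2×2.9528×10^6/(0.413×202²×400) = 0.8761.
CD = 0.018 + 0.0502 × 0.8761² = 0.05653.
D = q·S·CD = 8426 × 400 × 0.05653 = 1.905×10^5 N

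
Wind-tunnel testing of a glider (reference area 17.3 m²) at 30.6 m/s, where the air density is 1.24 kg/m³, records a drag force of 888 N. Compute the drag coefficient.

CD = 0.0884

From D = ½ρv²S·CD, rearranging gives CD = 2D/(ρv²S).
CD = 2 × 888 / (1.24 × 30.6² × 17.3) = 0.0884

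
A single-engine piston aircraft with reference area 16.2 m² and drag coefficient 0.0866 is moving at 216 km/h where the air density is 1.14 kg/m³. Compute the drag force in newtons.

D = 2880 N

Convert speed: v = 216 km/h ÷ 3.6 = 60 m/s.
Dynamic pressure q = ½ρv² = ½ × 1.14 × 60² = 2052 Pa.
D = q·S·CD = 2052 × 16.2 × 0.0866 = 2880 N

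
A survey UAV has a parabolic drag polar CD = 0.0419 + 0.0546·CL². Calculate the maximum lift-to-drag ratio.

For CD = CD0 + K·CL², (L/D)max occurs at CL* = √(CD0/K) and equals 1/(2√(K·CD0)).
(L/D)max = 1/(2√(0.0546 × 0.0419)) = 1/(2 × 0.04783) = 10.5

(L/D)max = 10.5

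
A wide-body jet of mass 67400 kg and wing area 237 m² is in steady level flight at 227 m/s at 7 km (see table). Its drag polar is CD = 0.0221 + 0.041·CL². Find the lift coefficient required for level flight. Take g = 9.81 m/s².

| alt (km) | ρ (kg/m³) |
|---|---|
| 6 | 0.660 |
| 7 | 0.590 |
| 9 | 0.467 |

CL = 0.184

At 7 km, from the table: ρ = 0.590 kg/m³.
In steady level flight, lift balances weight: W = mg = 67400 × 9.81 = 6.6119×10^5 N.
q = ½ρv² = ½ × 0.59 × 227² = 15200 Pa.
Required CL = L/(qS) = 6.6119×10^5/(15200·237) = 0.1835.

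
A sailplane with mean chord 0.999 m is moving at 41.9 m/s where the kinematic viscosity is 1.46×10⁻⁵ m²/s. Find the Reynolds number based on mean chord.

Re = 2.87×10^6

Re = v·c/ν = 41.9 × 0.999 / (1.46×10⁻⁵) = 2.87×10^6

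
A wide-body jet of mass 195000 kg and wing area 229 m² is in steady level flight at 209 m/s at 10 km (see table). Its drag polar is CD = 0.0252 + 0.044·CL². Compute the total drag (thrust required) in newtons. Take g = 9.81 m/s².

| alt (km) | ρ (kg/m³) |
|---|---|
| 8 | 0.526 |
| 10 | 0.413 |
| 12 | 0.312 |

D = 1.3×10^5 N

At 10 km, from the table: ρ = 0.413 kg/m³.
In steady level flight, lift balances weight: W = mg = 195000 × 9.81 = 1.913×10^6 N.
Dynamic pressure q = 0.5 × 0.413 × 209² = 9020 Pa.
CL = 2W/(ρv²S) = 2×1.913×10^6/(0.413×209²×229) = 0.9261.
CD = 0.0252 + 0.044 × 0.9261² = 0.06294.
D = q·S·CD = 9020 × 229 × 0.06294 = 1.3×10^5 N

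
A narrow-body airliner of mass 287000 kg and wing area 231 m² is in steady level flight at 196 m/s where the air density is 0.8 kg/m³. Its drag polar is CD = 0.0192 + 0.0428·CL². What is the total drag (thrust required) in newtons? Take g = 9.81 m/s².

In steady level flight, lift balances weight: W = mg = 287000 × 9.81 = 2.8155×10^6 N.
Dynamic pressure q = 0.5 × 0.8 × 196² = 15370 Pa.
CL = W/(q·S) = 2.8155×10^6 / (15370 × 231) = 0.7932.
CD = 0.0192 + 0.0428 × 0.7932² = 0.04613.
D = q·S·CD = 15370 × 231 × 0.04613 = 1.637×10^5 N

D = 1.64×10^5 N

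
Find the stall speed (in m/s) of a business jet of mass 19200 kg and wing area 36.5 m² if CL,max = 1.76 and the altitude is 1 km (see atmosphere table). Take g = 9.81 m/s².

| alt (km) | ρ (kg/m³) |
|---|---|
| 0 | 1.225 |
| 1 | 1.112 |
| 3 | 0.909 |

V_stall = 72.6 m/s

At 1 km, from the table: ρ = 1.112 kg/m³.
At stall, lift equals weight: L = W = m·g = 19200 × 9.81 = 1.884×10^5 N.
V_stall = √(2W/(ρ·S·CL,max)) = √(2 × 1.884×10^5 / (1.112 × 36.5 × 1.76))
V_stall = √5273 = 72.6 m/s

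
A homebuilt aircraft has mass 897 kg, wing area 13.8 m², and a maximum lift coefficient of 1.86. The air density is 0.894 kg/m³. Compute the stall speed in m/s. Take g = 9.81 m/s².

Weight W = mg = 897 × 9.81 = 8800 N.
V_stall = √(2W/(ρ·S·CL,max)) = √(2 × 8800 / (0.894 × 13.8 × 1.86))
V_stall = √766.9 = 27.7 m/s

V_stall = 27.7 m/s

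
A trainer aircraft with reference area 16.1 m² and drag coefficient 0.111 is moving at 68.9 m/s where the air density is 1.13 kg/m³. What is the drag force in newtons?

Dynamic pressure q = ½ρv² = ½ × 1.13 × 68.9² = 2682 Pa.
D = q·S·CD = 2682 × 16.1 × 0.111 = 4790 N

D = 4790 N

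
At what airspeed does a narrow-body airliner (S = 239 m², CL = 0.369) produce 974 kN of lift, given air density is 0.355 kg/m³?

L = ½ρv²S·CL ⇒ v = √(2L/(ρ·S·CL))
v = √(2 × 9.74×10^5 / (0.355 × 239 × 0.369)) = √62220 = 249 m/s

v = 249 m/s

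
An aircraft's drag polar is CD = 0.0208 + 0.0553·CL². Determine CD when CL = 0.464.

CD = 0.0208 + 0.0553 × 0.464² = 0.0208 + 0.01191 = 0.0327

CD = 0.0327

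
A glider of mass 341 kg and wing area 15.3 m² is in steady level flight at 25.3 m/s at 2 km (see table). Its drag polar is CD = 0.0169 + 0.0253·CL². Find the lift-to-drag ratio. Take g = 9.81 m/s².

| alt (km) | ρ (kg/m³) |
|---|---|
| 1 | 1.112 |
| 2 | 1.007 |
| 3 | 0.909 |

At 2 km, from the table: ρ = 1.007 kg/m³.
Level flight ⇒ L = W = m·g = 341 × 9.81 = 3345.2 N.
q = ½ρv² = ½ × 1.007 × 25.3² = 322.3 Pa.
CL = W/(q·S) = 3345.2 / (322.3 × 15.3) = 0.6784.
CD = 0.0169 + 0.0253 × 0.6784² = 0.02854.
L/D = CL/CD = 0.6784 / 0.02854 = 23.8

L/D = 23.8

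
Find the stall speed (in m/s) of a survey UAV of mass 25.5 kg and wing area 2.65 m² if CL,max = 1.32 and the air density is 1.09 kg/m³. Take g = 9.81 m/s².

Weight W = mg = 25.5 × 9.81 = 250.2 N.
V_stall = √(2W/(ρ·S·CL,max)) = √(2 × 250.2 / (1.09 × 2.65 × 1.32))
V_stall = √131.2 = 11.5 m/s

V_stall = 11.5 m/s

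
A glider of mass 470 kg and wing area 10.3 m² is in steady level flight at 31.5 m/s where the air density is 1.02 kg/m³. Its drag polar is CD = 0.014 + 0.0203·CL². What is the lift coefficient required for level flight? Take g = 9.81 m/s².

CL = 0.885

Level flight ⇒ L = W = m·g = 470 × 9.81 = 4610.7 N.
q = ½ρv² = ½ × 1.02 × 31.5² = 506 Pa.
Required CL = L/(qS) = 4610.7/(506·10.3) = 0.8846.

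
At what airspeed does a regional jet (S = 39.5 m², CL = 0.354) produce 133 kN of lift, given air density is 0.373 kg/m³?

L = ½ρv²S·CL ⇒ v = √(2L/(ρ·S·CL))
v = √(2 × 1.33×10^5 / (0.373 × 39.5 × 0.354)) = √51000 = 226 m/s

v = 226 m/s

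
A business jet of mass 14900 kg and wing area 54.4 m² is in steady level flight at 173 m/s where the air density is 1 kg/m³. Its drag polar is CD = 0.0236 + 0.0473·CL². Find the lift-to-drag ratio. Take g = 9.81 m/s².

L/D = 7.15

In steady level flight, lift balances weight: W = mg = 14900 × 9.81 = 1.4617×10^5 N.
Dynamic pressure q = 0.5 × 1 × 173² = 14960 Pa.
Required CL = L/(qS) = 1.4617×10^5/(14960·54.4) = 0.1796.
CD = 0.0236 + 0.0473 × 0.1796² = 0.02512.
L/D = CL/CD = 0.1796 / 0.02512 = 7.15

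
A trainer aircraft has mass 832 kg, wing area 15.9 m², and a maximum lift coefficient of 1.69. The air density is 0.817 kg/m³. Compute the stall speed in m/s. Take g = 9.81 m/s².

Stall occurs when L = W at CL,max. W = mg = 832 × 9.81 = 8162 N.
V_stall = √(2W/(ρ·S·CL,max)) = √(2 × 8162 / (0.817 × 15.9 × 1.69))
V_stall = √743.6 = 27.3 m/s

V_stall = 27.3 m/s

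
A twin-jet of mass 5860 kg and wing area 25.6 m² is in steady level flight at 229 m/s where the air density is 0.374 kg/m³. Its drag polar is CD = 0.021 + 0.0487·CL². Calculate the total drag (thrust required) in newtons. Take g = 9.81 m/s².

Level flight ⇒ L = W = m·g = 5860 × 9.81 = 57487 N.
Dynamic pressure q = 0.5 × 0.374 × 229² = 9806 Pa.
CL = W/(q·S) = 57487 / (9806 × 25.6) = 0.229.
CD = 0.021 + 0.0487 × 0.229² = 0.02355.
D = q·S·CD = 9806 × 25.6 × 0.02355 = 5913 N

D = 5910 N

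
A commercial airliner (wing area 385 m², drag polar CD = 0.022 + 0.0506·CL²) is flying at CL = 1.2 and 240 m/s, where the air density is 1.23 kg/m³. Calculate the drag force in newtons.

CD = 0.022 + 0.0506 × 1.2² = 0.09486
D = ½ρv²S·CD = ½ × 1.23 × 240² × 385 × 0.09486 = 1.29×10^6 N

D = 1.29×10^6 N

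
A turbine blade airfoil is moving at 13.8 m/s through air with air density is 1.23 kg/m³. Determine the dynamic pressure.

q = ½ρv² = ½ × 1.23 × 13.8² = 117 Pa

q = 117 Pa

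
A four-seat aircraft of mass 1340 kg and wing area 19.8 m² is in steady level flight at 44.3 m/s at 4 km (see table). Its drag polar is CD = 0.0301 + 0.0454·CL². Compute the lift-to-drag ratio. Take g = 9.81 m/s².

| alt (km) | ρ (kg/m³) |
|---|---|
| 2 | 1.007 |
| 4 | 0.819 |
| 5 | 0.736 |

L/D = 13.5

At 4 km, from the table: ρ = 0.819 kg/m³.
Level flight ⇒ L = W = m·g = 1340 × 9.81 = 13145 N.
Dynamic pressure q = 0.5 × 0.819 × 44.3² = 803.6 Pa.
CL = 2W/(ρv²S) = 2×13145/(0.819×44.3²×19.8) = 0.8261.
CD = 0.0301 + 0.0454 × 0.8261² = 0.06108.
L/D = CL/CD = 0.8261 / 0.06108 = 13.5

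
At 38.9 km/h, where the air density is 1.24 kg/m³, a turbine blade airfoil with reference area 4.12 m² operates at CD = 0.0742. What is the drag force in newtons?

Convert speed: v = 38.9 km/h ÷ 3.6 = 10.81 m/s.
Dynamic pressure q = ½ρv² = ½ × 1.24 × 10.81² = 72.39 Pa.
D = q·S·CD = 72.39 × 4.12 × 0.0742 = 22.1 N

D = 22.1 N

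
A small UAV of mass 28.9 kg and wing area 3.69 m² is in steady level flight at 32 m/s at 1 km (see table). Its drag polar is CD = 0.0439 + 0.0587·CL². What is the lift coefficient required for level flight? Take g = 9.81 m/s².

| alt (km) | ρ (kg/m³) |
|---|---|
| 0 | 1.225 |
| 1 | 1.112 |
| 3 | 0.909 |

CL = 0.135

At 1 km, from the table: ρ = 1.112 kg/m³.
In steady level flight, lift balances weight: W = mg = 28.9 × 9.81 = 283.51 N.
Dynamic pressure q = 0.5 × 1.112 × 32² = 569.3 Pa.
CL = 2W/(ρv²S) = 2×283.51/(1.112×32²×3.69) = 0.1349.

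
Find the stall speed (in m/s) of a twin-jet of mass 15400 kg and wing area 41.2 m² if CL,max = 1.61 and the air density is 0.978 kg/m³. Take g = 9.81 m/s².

V_stall = 68.2 m/s

Stall occurs when L = W at CL,max. W = mg = 15400 × 9.81 = 1.511×10^5 N.
From L = ½ρV²S·CL,max = W: V_stall = √(2W/(ρSCL,max)) = √(2·1.511×10^5/(0.978·41.2·1.61))
V_stall = √4658 = 68.2 m/s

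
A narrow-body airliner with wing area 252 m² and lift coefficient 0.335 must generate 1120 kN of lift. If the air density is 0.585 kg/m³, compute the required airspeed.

L = ½ρv²S·CL ⇒ v = √(2L/(ρ·S·CL))
v = √(2 × 1.12×10^6 / (0.585 × 252 × 0.335)) = √45360 = 213 m/s

v = 213 m/s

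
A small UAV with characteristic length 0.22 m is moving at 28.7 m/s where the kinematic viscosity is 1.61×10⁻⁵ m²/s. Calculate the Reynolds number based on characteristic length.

Re = 3.92×10^5

Re = v·c/ν = 28.7 × 0.22 / (1.61×10⁻⁵) = 3.92×10^5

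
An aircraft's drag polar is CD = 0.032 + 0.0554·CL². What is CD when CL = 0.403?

CD = 0.041

CD = 0.032 + 0.0554 × 0.403² = 0.032 + 0.008997 = 0.041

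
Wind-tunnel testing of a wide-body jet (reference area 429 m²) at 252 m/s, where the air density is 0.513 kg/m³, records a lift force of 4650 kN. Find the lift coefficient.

CL = 0.665

From L = ½ρv²S·CL, rearranging gives CL = 2L/(ρv²S).
CL = 2 × 4.65×10^6 / (0.513 × 252² × 429) = 0.665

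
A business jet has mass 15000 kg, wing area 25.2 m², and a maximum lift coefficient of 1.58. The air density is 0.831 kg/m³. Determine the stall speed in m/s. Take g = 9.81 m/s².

V_stall = 94.3 m/s

Weight W = mg = 15000 × 9.81 = 1.472×10^5 N.
V_stall = √(2W/(ρ·S·CL,max)) = √(2 × 1.472×10^5 / (0.831 × 25.2 × 1.58))
V_stall = √8895 = 94.3 m/s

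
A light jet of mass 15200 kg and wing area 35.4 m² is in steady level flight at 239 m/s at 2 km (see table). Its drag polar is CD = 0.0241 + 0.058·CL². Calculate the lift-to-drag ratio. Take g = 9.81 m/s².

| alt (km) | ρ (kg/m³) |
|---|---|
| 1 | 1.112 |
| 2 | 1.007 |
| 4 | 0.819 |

At 2 km, from the table: ρ = 1.007 kg/m³.
Weight W = mg = 15200 × 9.81 = 1.4911×10^5 N; in level flight L = W.
q = ½ρv² = ½ × 1.007 × 239² = 28760 Pa.
CL = 2W/(ρv²S) = 2×1.4911×10^5/(1.007×239²×35.4) = 0.1465.
CD = 0.0241 + 0.058 × 0.1465² = 0.02534.
L/D = CL/CD = 0.1465 / 0.02534 = 5.78

L/D = 5.78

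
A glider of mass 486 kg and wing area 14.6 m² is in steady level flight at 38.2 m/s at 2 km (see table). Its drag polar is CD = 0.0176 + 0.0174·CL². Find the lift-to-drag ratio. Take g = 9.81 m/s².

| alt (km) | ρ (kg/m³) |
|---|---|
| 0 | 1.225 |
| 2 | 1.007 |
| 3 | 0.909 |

At 2 km, from the table: ρ = 1.007 kg/m³.
Level flight ⇒ L = W = m·g = 486 × 9.81 = 4767.7 N.
Dynamic pressure q = 0.5 × 1.007 × 38.2² = 734.7 Pa.
Required CL = L/(qS) = 4767.7/(734.7·14.6) = 0.4445.
CD = 0.0176 + 0.0174 × 0.4445² = 0.02104.
L/D = CL/CD = 0.4445 / 0.02104 = 21.1

L/D = 21.1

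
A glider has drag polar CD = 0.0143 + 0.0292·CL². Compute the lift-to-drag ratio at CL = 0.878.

L/D = 23.9

CD = 0.0143 + 0.0292 × 0.878² = 0.03681
L/D = CL/CD = 0.878 / 0.03681 = 23.9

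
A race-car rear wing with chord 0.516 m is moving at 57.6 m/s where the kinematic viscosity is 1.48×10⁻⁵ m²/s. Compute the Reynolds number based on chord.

Re = v·c/ν = 57.6 × 0.516 / (1.48×10⁻⁵) = 2.01×10^6

Re = 2.01×10^6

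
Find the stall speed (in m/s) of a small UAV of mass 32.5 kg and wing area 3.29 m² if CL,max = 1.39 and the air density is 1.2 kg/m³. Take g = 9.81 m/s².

At stall, lift equals weight: L = W = m·g = 32.5 × 9.81 = 318.8 N.
From L = ½ρV²S·CL,max = W: V_stall = √(2W/(ρSCL,max)) = √(2·318.8/(1.2·3.29·1.39))
V_stall = √116.2 = 10.8 m/s

V_stall = 10.8 m/s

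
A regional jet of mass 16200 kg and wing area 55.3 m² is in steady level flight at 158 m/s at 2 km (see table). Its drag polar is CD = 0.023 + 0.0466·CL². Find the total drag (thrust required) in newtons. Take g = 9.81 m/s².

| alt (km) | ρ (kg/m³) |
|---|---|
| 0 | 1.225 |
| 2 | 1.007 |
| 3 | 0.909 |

D = 17700 N

At 2 km, from the table: ρ = 1.007 kg/m³.
Weight W = mg = 16200 × 9.81 = 1.5892×10^5 N; in level flight L = W.
Dynamic pressure q = 0.5 × 1.007 × 158² = 12570 Pa.
CL = 2W/(ρv²S) = 2×1.5892×10^5/(1.007×158²×55.3) = 0.2286.
CD = 0.023 + 0.0466 × 0.2286² = 0.02544.
D = q·S·CD = 12570 × 55.3 × 0.02544 = 17680 N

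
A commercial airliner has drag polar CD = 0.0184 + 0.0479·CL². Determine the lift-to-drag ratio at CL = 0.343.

L/D = 14.3

CD = 0.0184 + 0.0479 × 0.343² = 0.02404
L/D = CL/CD = 0.343 / 0.02404 = 14.3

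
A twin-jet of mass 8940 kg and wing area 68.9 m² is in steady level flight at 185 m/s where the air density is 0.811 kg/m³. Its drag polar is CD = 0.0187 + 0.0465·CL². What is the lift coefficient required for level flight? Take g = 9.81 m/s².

Weight W = mg = 8940 × 9.81 = 87701 N; in level flight L = W.
q = ½ρv² = ½ × 0.811 × 185² = 13880 Pa.
CL = W/(q·S) = 87701 / (13880 × 68.9) = 0.09172.

CL = 0.0917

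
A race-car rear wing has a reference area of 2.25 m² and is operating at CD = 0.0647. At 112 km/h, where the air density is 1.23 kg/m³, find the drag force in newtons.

D = 86.7 N

Convert speed: v = 112 km/h ÷ 3.6 = 31.11 m/s.
D = ½ρv²S·CD = ½ × 1.23 × 31.11² × 2.25 × 0.0647 = 86.7 N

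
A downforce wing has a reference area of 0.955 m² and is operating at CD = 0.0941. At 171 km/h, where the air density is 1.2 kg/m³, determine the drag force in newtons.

D = 122 N

Convert speed: v = 171 km/h ÷ 3.6 = 47.5 m/s.
Dynamic pressure q = ½ρv² = ½ × 1.2 × 47.5² = 1354 Pa.
D = q·S·CD = 1354 × 0.955 × 0.0941 = 122 N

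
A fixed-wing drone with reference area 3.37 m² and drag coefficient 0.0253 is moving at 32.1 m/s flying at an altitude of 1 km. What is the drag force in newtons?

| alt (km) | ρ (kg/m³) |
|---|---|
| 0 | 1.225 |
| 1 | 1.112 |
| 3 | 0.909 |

D = 48.8 N

At 1 km, from the table: ρ = 1.112 kg/m³.
D = ½ρv²S·CD = ½ × 1.112 × 32.1² × 3.37 × 0.0253 = 48.8 N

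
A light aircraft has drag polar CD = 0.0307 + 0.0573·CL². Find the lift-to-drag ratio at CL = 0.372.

CD = 0.0307 + 0.0573 × 0.372² = 0.03863
L/D = CL/CD = 0.372 / 0.03863 = 9.63

L/D = 9.63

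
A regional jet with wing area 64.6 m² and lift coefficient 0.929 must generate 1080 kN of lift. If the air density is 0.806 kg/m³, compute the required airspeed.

L = ½ρv²S·CL ⇒ v = √(2L/(ρ·S·CL))
v = √(2 × 1.08×10^6 / (0.806 × 64.6 × 0.929)) = √44660 = 211 m/s

v = 211 m/s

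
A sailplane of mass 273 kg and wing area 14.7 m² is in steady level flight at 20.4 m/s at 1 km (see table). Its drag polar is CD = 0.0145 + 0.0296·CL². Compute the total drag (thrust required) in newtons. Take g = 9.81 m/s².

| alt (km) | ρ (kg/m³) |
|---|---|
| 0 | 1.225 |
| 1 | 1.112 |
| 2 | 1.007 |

At 1 km, from the table: ρ = 1.112 kg/m³.
Level flight ⇒ L = W = m·g = 273 × 9.81 = 2678.1 N.
Dynamic pressure q = 0.5 × 1.112 × 20.4² = 231.4 Pa.
CL = W/(q·S) = 2678.1 / (231.4 × 14.7) = 0.7874.
CD = 0.0145 + 0.0296 × 0.7874² = 0.03285.
D = q·S·CD = 231.4 × 14.7 × 0.03285 = 111.7 N

D = 112 N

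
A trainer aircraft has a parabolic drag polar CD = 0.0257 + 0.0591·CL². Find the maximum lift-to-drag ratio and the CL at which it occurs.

For CD = CD0 + K·CL², (L/D)max occurs at CL* = √(CD0/K) and equals 1/(2√(K·CD0)).
(L/D)max = 1/(2√(0.0591 × 0.0257)) = 1/(2 × 0.03897) = 12.8
CL* = √(0.0257/0.0591) = 0.659

(L/D)max = 12.8, at CL = 0.659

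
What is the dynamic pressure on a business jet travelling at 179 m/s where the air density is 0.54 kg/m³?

q = 8650 Pa

q = ½ρv² = ½ × 0.54 × 179² = 8650 Pa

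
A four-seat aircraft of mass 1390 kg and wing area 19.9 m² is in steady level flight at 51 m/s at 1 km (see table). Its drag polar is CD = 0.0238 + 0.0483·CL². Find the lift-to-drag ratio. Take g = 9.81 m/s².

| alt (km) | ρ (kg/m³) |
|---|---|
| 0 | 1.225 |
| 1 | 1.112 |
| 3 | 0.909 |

L/D = 13.7

At 1 km, from the table: ρ = 1.112 kg/m³.
Level flight ⇒ L = W = m·g = 1390 × 9.81 = 13636 N.
Dynamic pressure q = 0.5 × 1.112 × 51² = 1446 Pa.
CL = 2W/(ρv²S) = 2×13636/(1.112×51²×19.9) = 0.4738.
CD = 0.0238 + 0.0483 × 0.4738² = 0.03464.
L/D = CL/CD = 0.4738 / 0.03464 = 13.7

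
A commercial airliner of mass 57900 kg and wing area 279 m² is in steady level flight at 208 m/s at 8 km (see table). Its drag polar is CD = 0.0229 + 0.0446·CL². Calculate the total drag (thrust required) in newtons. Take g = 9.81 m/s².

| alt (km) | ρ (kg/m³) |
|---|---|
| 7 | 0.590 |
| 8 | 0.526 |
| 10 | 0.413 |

At 8 km, from the table: ρ = 0.526 kg/m³.
Weight W = mg = 57900 × 9.81 = 5.68×10^5 N; in level flight L = W.
Dynamic pressure q = 0.5 × 0.526 × 208² = 11380 Pa.
CL = W/(q·S) = 5.68×10^5 / (11380 × 279) = 0.1789.
CD = 0.0229 + 0.0446 × 0.1789² = 0.02433.
D = q·S·CD = 11380 × 279 × 0.02433 = 77230 N

D = 77200 N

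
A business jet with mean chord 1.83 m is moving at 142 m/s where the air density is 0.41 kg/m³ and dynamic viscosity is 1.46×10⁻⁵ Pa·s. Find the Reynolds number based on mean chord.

Re = ρ·v·c/μ = 0.41 × 142 × 1.83 / (1.46×10⁻⁵) = 7.3×10^6

Re = 7.3×10^6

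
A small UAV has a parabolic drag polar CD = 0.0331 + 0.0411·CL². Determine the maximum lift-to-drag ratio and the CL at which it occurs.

(L/D)max = 13.6, at CL = 0.897

For CD = CD0 + K·CL², (L/D)max occurs at CL* = √(CD0/K) and equals 1/(2√(K·CD0)).
(L/D)max = 1/(2√(0.0411 × 0.0331)) = 1/(2 × 0.03688) = 13.6
CL* = √(0.0331/0.0411) = 0.897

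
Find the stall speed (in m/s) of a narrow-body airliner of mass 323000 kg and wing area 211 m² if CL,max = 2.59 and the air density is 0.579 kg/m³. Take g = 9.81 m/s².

V_stall = 142 m/s

At stall, lift equals weight: L = W = m·g = 323000 × 9.81 = 3.169×10^6 N.
From L = ½ρV²S·CL,max = W: V_stall = √(2W/(ρSCL,max)) = √(2·3.169×10^6/(0.579·211·2.59))
V_stall = √20030 = 142 m/s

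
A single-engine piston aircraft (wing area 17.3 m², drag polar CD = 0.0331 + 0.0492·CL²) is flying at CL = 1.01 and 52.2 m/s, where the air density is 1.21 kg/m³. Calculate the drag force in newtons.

D = 2380 N

CD = 0.0331 + 0.0492 × 1.01² = 0.08329
D = ½ρv²S·CD = ½ × 1.21 × 52.2² × 17.3 × 0.08329 = 2380 N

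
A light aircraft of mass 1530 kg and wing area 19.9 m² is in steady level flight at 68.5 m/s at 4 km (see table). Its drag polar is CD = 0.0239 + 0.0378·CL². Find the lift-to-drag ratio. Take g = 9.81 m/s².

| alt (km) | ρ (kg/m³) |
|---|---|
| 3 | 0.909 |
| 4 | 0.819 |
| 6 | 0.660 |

L/D = 13.2

At 4 km, from the table: ρ = 0.819 kg/m³.
In steady level flight, lift balances weight: W = mg = 1530 × 9.81 = 15009 N.
Dynamic pressure q = 0.5 × 0.819 × 68.5² = 1921 Pa.
Required CL = L/(qS) = 15009/(1921·19.9) = 0.3925.
CD = 0.0239 + 0.0378 × 0.3925² = 0.02972.
L/D = CL/CD = 0.3925 / 0.02972 = 13.2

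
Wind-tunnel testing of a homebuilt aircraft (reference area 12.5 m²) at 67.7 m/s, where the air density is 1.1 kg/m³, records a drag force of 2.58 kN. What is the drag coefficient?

From D = ½ρv²S·CD, rearranging gives CD = 2D/(ρv²S).
CD = 2 × 2580 / (1.1 × 67.7² × 12.5) = 0.0819

CD = 0.0819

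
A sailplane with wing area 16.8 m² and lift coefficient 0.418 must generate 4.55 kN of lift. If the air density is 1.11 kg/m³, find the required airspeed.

v = 34.2 m/s

L = ½ρv²S·CL ⇒ v = √(2L/(ρ·S·CL))
v = √(2 × 4550 / (1.11 × 16.8 × 0.418)) = √1167 = 34.2 m/s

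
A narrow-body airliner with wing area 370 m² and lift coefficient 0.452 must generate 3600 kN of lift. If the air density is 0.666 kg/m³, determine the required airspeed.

v = 254 m/s

L = ½ρv²S·CL ⇒ v = √(2L/(ρ·S·CL))
v = √(2 × 3.6×10^6 / (0.666 × 370 × 0.452)) = √64640 = 254 m/s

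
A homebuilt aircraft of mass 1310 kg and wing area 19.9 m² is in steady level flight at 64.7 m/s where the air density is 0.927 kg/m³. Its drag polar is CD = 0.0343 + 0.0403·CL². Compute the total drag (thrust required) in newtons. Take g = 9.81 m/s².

D = 1500 N

In steady level flight, lift balances weight: W = mg = 1310 × 9.81 = 12851 N.
q = ½ρv² = ½ × 0.927 × 64.7² = 1940 Pa.
Required CL = L/(qS) = 12851/(1940·19.9) = 0.3328.
CD = 0.0343 + 0.0403 × 0.3328² = 0.03876.
D = q·S·CD = 1940 × 19.9 × 0.03876 = 1497 N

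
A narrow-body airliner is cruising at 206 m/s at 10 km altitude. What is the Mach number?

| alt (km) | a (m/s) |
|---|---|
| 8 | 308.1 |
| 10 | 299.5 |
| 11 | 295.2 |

At 10 km, from the table: a = 299.5 m/s.
M = v/a = 206 / 299.5 = 0.688

M = 0.688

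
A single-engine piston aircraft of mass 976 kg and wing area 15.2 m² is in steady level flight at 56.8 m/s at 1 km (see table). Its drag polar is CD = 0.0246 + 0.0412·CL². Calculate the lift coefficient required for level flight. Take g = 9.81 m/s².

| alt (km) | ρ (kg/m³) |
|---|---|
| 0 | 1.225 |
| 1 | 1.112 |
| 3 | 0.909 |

At 1 km, from the table: ρ = 1.112 kg/m³.
Level flight ⇒ L = W = m·g = 976 × 9.81 = 9574.6 N.
Dynamic pressure q = 0.5 × 1.112 × 56.8² = 1794 Pa.
CL = 2W/(ρv²S) = 2×9574.6/(1.112×56.8²×15.2) = 0.3512.

CL = 0.351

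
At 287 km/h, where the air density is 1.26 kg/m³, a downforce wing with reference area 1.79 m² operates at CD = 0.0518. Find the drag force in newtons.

D = 371 N

Convert speed: v = 287 km/h ÷ 3.6 = 79.72 m/s.
D = ½ρv²S·CD = ½ × 1.26 × 79.72² × 1.79 × 0.0518 = 371 N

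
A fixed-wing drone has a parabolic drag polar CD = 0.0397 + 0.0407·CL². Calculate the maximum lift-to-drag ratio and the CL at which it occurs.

For CD = CD0 + K·CL², (L/D)max occurs at CL* = √(CD0/K) and equals 1/(2√(K·CD0)).
(L/D)max = 1/(2√(0.0407 × 0.0397)) = 1/(2 × 0.0402) = 12.4
CL* = √(0.0397/0.0407) = 0.988

(L/D)max = 12.4, at CL = 0.988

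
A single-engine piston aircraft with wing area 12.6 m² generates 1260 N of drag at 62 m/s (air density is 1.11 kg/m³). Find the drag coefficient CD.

CD = 0.0469

From D = ½ρv²S·CD, rearranging gives CD = 2D/(ρv²S).
CD = 2 × 1260 / (1.11 × 62² × 12.6) = 0.0469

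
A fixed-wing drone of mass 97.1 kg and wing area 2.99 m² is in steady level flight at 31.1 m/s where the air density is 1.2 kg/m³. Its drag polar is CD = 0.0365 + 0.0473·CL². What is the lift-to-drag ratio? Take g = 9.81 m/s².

Weight W = mg = 97.1 × 9.81 = 952.55 N; in level flight L = W.
Dynamic pressure q = 0.5 × 1.2 × 31.1² = 580.3 Pa.
CL = 2W/(ρv²S) = 2×952.55/(1.2×31.1²×2.99) = 0.549.
CD = 0.0365 + 0.0473 × 0.549² = 0.05075.
L/D = CL/CD = 0.549 / 0.05075 = 10.8

L/D = 10.8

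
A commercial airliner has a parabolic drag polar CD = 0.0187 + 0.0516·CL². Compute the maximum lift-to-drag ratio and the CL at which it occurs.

For CD = CD0 + K·CL², (L/D)max occurs at CL* = √(CD0/K) and equals 1/(2√(K·CD0)).
(L/D)max = 1/(2√(0.0516 × 0.0187)) = 1/(2 × 0.03106) = 16.1
CL* = √(0.0187/0.0516) = 0.602

(L/D)max = 16.1, at CL = 0.602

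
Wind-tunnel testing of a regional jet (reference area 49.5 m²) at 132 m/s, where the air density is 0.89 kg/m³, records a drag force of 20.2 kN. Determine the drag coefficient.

CD = 0.0526

From D = ½ρv²S·CD, rearranging gives CD = 2D/(ρv²S).
CD = 2 × 20200 / (0.89 × 132² × 49.5) = 0.0526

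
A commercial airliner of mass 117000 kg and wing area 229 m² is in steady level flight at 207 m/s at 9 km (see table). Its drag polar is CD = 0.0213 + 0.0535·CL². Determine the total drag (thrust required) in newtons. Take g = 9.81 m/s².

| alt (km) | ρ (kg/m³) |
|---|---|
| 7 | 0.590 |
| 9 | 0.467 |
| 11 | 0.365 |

At 9 km, from the table: ρ = 0.467 kg/m³.
Level flight ⇒ L = W = m·g = 117000 × 9.81 = 1.1478×10^6 N.
q = ½ρv² = ½ × 0.467 × 207² = 10010 Pa.
CL = W/(q·S) = 1.1478×10^6 / (10010 × 229) = 0.5009.
CD = 0.0213 + 0.0535 × 0.5009² = 0.03473.
D = q·S·CD = 10010 × 229 × 0.03473 = 79560 N

D = 79600 N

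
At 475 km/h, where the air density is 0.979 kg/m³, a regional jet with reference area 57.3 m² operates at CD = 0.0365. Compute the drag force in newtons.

Convert speed: v = 475 km/h ÷ 3.6 = 131.9 m/s.
D = ½ρv²S·CD = ½ × 0.979 × 131.9² × 57.3 × 0.0365 = 17800 N ≈ 17.8 kN

D = 17800 N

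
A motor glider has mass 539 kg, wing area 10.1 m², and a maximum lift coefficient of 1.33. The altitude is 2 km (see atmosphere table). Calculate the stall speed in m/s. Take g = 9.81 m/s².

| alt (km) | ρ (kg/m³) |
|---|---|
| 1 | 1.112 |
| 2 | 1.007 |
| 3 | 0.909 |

V_stall = 28 m/s

At 2 km, from the table: ρ = 1.007 kg/m³.
At stall, lift equals weight: L = W = m·g = 539 × 9.81 = 5288 N.
From L = ½ρV²S·CL,max = W: V_stall = √(2W/(ρSCL,max)) = √(2·5288/(1.007·10.1·1.33))
V_stall = √781.8 = 28 m/s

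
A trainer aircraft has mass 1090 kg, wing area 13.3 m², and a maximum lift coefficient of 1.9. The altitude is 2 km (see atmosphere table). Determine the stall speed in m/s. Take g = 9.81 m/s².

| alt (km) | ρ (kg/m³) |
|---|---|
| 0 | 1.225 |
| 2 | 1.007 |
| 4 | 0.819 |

At 2 km, from the table: ρ = 1.007 kg/m³.
Stall occurs when L = W at CL,max. W = mg = 1090 × 9.81 = 10690 N.
From L = ½ρV²S·CL,max = W: V_stall = √(2W/(ρSCL,max)) = √(2·10690/(1.007·13.3·1.9))
V_stall = √840.4 = 29 m/s

V_stall = 29 m/s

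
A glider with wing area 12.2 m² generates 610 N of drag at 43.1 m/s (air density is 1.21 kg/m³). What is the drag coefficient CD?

From D = ½ρv²S·CD, rearranging gives CD = 2D/(ρv²S).
CD = 2 × 610 / (1.21 × 43.1² × 12.2) = 0.0445

CD = 0.0445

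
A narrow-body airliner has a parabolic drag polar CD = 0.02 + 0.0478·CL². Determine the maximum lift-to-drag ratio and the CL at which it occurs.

For CD = CD0 + K·CL², (L/D)max occurs at CL* = √(CD0/K) and equals 1/(2√(K·CD0)).
(L/D)max = 1/(2√(0.0478 × 0.02)) = 1/(2 × 0.03092) = 16.2
CL* = √(0.02/0.0478) = 0.647

(L/D)max = 16.2, at CL = 0.647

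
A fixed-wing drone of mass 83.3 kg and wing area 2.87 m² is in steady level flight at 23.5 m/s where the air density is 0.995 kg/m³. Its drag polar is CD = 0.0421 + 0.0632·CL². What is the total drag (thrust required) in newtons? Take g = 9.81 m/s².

D = 86.7 N

In steady level flight, lift balances weight: W = mg = 83.3 × 9.81 = 817.17 N.
q = ½ρv² = ½ × 0.995 × 23.5² = 274.7 Pa.
Required CL = L/(qS) = 817.17/(274.7·2.87) = 1.036.
CD = 0.0421 + 0.0632 × 1.036² = 0.11.
D = q·S·CD = 274.7 × 2.87 × 0.11 = 86.72 N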